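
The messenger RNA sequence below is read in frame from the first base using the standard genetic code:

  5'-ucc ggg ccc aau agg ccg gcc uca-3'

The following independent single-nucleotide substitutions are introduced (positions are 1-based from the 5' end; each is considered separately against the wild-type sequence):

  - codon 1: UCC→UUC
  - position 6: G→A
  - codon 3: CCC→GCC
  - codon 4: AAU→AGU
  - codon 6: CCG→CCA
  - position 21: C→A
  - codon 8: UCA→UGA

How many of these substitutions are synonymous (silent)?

3

Codon 1: UCC (Ser) → UUC (Phe) — missense.
Codon 2: GGG (Gly) → GGA (Gly) — synonymous.
Codon 3: CCC (Pro) → GCC (Ala) — missense.
Codon 4: AAU (Asn) → AGU (Ser) — missense.
Codon 6: CCG (Pro) → CCA (Pro) — synonymous.
Codon 7: GCC (Ala) → GCA (Ala) — synonymous.
Codon 8: UCA (Ser) → UGA (Stop) — nonsense.
Synonymous: 3 of 7.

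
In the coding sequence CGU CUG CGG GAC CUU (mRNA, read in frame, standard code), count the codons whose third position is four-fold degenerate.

Codon 1 CGU (Arg): third position 4-fold.
Codon 2 CUG (Leu): third position 4-fold.
Codon 3 CGG (Arg): third position 4-fold.
Codon 4 GAC (Asp): third position 2-fold.
Codon 5 CUU (Leu): third position 4-fold.
Four-fold degenerate third positions: 4.

4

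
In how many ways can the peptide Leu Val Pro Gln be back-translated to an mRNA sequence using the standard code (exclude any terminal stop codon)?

192

Leu: 6 codons.
Val: 4 codons.
Pro: 4 codons.
Gln: 2 codons.
6 × 4 × 4 × 2 = 192.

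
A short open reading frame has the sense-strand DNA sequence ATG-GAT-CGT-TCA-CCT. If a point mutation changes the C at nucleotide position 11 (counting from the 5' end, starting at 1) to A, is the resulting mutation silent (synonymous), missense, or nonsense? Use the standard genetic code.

Position 11 falls in codon 4: TCA → Ser.
After the substitution the codon is TAA → Stop.
The new codon is a stop codon, so this is a nonsense mutation.

nonsense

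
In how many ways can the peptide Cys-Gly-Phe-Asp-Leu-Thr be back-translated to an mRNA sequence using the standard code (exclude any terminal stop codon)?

768

Cys: 2 codons.
Gly: 4 codons.
Phe: 2 codons.
Asp: 2 codons.
Leu: 6 codons.
Thr: 4 codons.
2 × 4 × 2 × 2 × 6 × 4 = 768.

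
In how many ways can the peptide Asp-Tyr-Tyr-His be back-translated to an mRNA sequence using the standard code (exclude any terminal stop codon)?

16

Asp: 2 codons.
Tyr: 2 codons.
Tyr: 2 codons.
His: 2 codons.
2 × 2 × 2 × 2 = 16.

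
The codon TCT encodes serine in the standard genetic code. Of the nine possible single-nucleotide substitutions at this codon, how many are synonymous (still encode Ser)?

3

Position 1: none → 0 synonymous.
Position 2: none → 0 synonymous.
Position 3: TCC, TCA, TCG → 3 synonymous.
Total: 0 + 0 + 3 = 3.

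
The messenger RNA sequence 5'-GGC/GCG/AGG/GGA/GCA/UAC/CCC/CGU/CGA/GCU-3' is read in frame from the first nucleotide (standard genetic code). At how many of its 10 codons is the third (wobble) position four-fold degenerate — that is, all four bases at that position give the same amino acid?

Codon 1 GGC (Gly): third position 4-fold.
Codon 2 GCG (Ala): third position 4-fold.
Codon 3 AGG (Arg): third position 2-fold.
Codon 4 GGA (Gly): third position 4-fold.
Codon 5 GCA (Ala): third position 4-fold.
Codon 6 UAC (Tyr): third position 2-fold.
Codon 7 CCC (Pro): third position 4-fold.
Codon 8 CGU (Arg): third position 4-fold.
Codon 9 CGA (Arg): third position 4-fold.
Codon 10 GCU (Ala): third position 4-fold.
Four-fold degenerate third positions: 8.

8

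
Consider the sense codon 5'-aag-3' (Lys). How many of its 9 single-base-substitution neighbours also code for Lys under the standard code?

1

Position 1: none → 0 synonymous.
Position 2: none → 0 synonymous.
Position 3: AAA → 1 synonymous.
Total: 0 + 0 + 1 = 1.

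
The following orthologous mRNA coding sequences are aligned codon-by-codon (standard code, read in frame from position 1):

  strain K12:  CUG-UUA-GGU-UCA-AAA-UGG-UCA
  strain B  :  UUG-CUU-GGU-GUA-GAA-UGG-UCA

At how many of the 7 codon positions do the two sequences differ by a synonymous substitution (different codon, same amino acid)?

Codon 1: CUG Leu / UUG Leu — synonymous.
Codon 2: UUA Leu / CUU Leu — synonymous.
Codon 3: GGU Gly / GGU Gly — identical.
Codon 4: UCA Ser / GUA Val — nonsynonymous.
Codon 5: AAA Lys / GAA Glu — nonsynonymous.
Codon 6: UGG Trp / UGG Trp — identical.
Codon 7: UCA Ser / UCA Ser — identical.
Synonymous differences: 2.

2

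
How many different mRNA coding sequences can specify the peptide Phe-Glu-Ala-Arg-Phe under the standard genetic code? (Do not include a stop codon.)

Phe: 2 codons.
Glu: 2 codons.
Ala: 4 codons.
Arg: 6 codons.
Phe: 2 codons.
2 × 2 × 4 × 6 × 2 = 192.

192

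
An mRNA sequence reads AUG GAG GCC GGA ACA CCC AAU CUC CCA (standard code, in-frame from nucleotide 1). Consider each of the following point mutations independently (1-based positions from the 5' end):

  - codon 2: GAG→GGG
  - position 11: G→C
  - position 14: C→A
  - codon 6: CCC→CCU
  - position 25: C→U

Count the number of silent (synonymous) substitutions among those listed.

1

Codon 2: GAG (Glu) → GGG (Gly) — missense.
Codon 4: GGA (Gly) → GCA (Ala) — missense.
Codon 5: ACA (Thr) → AAA (Lys) — missense.
Codon 6: CCC (Pro) → CCU (Pro) — synonymous.
Codon 9: CCA (Pro) → UCA (Ser) — missense.
Synonymous: 1 of 5.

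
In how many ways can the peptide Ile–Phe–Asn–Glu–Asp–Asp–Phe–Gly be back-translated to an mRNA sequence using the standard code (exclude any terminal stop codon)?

768

Ile: 3 codons.
Phe: 2 codons.
Asn: 2 codons.
Glu: 2 codons.
Asp: 2 codons.
Asp: 2 codons.
Phe: 2 codons.
Gly: 4 codons.
3 × 2 × 2 × 2 × 2 × 2 × 2 × 4 = 768.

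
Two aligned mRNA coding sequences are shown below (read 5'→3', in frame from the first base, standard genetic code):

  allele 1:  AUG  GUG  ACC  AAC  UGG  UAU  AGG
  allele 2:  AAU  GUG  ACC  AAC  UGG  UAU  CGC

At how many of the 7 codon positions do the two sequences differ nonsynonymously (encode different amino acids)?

Codon 1: AUG Met / AAU Asn — nonsynonymous.
Codon 2: GUG Val / GUG Val — identical.
Codon 3: ACC Thr / ACC Thr — identical.
Codon 4: AAC Asn / AAC Asn — identical.
Codon 5: UGG Trp / UGG Trp — identical.
Codon 6: UAU Tyr / UAU Tyr — identical.
Codon 7: AGG Arg / CGC Arg — synonymous.
Nonsynonymous differences: 1.

1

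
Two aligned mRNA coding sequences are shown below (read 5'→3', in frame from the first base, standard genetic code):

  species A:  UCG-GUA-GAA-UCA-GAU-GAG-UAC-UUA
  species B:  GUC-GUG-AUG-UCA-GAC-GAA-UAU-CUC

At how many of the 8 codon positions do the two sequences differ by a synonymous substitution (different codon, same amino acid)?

Codon 1: UCG Ser / GUC Val — nonsynonymous.
Codon 2: GUA Val / GUG Val — synonymous.
Codon 3: GAA Glu / AUG Met — nonsynonymous.
Codon 4: UCA Ser / UCA Ser — identical.
Codon 5: GAU Asp / GAC Asp — synonymous.
Codon 6: GAG Glu / GAA Glu — synonymous.
Codon 7: UAC Tyr / UAU Tyr — synonymous.
Codon 8: UUA Leu / CUC Leu — synonymous.
Synonymous differences: 5.

5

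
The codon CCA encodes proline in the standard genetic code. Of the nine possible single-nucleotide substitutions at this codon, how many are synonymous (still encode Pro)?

Position 1: none → 0 synonymous.
Position 2: none → 0 synonymous.
Position 3: CCT, CCC, CCG → 3 synonymous.
Total: 0 + 0 + 3 = 3.

3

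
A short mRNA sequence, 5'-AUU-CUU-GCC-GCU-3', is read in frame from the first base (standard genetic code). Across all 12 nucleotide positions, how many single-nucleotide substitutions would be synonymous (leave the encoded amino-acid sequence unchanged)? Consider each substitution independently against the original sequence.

Codon 1 (AUU, Ile): 2 synonymous substitutions.
Codon 2 (CUU, Leu): 3 synonymous substitutions.
Codon 3 (GCC, Ala): 3 synonymous substitutions.
Codon 4 (GCU, Ala): 3 synonymous substitutions.
Total: 2 + 3 + 3 + 3 = 11.

11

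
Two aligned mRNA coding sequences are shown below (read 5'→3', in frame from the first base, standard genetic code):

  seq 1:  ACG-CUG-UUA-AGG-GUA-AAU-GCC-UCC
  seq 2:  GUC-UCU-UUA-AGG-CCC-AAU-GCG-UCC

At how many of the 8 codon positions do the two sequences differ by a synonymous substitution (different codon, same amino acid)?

1

Codon 1: ACG Thr / GUC Val — nonsynonymous.
Codon 2: CUG Leu / UCU Ser — nonsynonymous.
Codon 3: UUA Leu / UUA Leu — identical.
Codon 4: AGG Arg / AGG Arg — identical.
Codon 5: GUA Val / CCC Pro — nonsynonymous.
Codon 6: AAU Asn / AAU Asn — identical.
Codon 7: GCC Ala / GCG Ala — synonymous.
Codon 8: UCC Ser / UCC Ser — identical.
Synonymous differences: 1.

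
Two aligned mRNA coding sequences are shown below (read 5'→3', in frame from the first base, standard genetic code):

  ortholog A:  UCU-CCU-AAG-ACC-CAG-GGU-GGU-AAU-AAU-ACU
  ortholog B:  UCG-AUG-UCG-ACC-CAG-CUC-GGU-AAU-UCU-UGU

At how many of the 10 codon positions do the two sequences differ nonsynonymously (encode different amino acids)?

Codon 1: UCU Ser / UCG Ser — synonymous.
Codon 2: CCU Pro / AUG Met — nonsynonymous.
Codon 3: AAG Lys / UCG Ser — nonsynonymous.
Codon 4: ACC Thr / ACC Thr — identical.
Codon 5: CAG Gln / CAG Gln — identical.
Codon 6: GGU Gly / CUC Leu — nonsynonymous.
Codon 7: GGU Gly / GGU Gly — identical.
Codon 8: AAU Asn / AAU Asn — identical.
Codon 9: AAU Asn / UCU Ser — nonsynonymous.
Codon 10: ACU Thr / UGU Cys — nonsynonymous.
Nonsynonymous differences: 5.

5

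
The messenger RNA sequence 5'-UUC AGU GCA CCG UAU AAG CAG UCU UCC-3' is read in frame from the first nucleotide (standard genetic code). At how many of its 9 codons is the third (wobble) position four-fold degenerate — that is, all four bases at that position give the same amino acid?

4

Codon 1 UUC (Phe): third position 2-fold.
Codon 2 AGU (Ser): third position 2-fold.
Codon 3 GCA (Ala): third position 4-fold.
Codon 4 CCG (Pro): third position 4-fold.
Codon 5 UAU (Tyr): third position 2-fold.
Codon 6 AAG (Lys): third position 2-fold.
Codon 7 CAG (Gln): third position 2-fold.
Codon 8 UCU (Ser): third position 4-fold.
Codon 9 UCC (Ser): third position 4-fold.
Four-fold degenerate third positions: 4.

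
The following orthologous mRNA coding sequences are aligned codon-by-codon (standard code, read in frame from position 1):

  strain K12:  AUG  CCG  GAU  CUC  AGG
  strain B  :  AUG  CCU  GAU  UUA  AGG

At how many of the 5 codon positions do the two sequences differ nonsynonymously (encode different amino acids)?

Codon 1: AUG Met / AUG Met — identical.
Codon 2: CCG Pro / CCU Pro — synonymous.
Codon 3: GAU Asp / GAU Asp — identical.
Codon 4: CUC Leu / UUA Leu — synonymous.
Codon 5: AGG Arg / AGG Arg — identical.
Nonsynonymous differences: 0.

0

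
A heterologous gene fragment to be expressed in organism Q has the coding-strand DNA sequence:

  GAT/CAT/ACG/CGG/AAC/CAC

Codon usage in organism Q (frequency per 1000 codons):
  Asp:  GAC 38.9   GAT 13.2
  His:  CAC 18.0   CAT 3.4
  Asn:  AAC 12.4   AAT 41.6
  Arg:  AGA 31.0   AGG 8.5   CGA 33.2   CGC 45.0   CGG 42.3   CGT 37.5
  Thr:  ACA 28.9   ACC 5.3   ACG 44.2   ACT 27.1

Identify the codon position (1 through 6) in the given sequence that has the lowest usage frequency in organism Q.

2

Codon 1 GAT (Asp): 13.2 per 1000.
Codon 2 CAT (His): 3.4 per 1000.
Codon 3 ACG (Thr): 44.2 per 1000.
Codon 4 CGG (Arg): 42.3 per 1000.
Codon 5 AAC (Asn): 12.4 per 1000.
Codon 6 CAC (His): 18.0 per 1000.
Lowest frequency is 3.4 at codon 2.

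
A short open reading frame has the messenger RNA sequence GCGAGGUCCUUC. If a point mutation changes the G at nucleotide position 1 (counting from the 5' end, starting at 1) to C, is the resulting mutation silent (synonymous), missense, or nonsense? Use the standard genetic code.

missense

Position 1 falls in codon 1: GCG → Ala.
After the substitution the codon is CCG → Pro.
Ala ≠ Pro, so this is a missense mutation.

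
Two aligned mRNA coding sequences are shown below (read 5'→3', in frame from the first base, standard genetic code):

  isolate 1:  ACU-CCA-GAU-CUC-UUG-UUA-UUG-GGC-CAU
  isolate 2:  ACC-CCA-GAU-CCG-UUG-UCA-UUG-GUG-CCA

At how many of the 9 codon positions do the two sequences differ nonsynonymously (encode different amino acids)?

4

Codon 1: ACU Thr / ACC Thr — synonymous.
Codon 2: CCA Pro / CCA Pro — identical.
Codon 3: GAU Asp / GAU Asp — identical.
Codon 4: CUC Leu / CCG Pro — nonsynonymous.
Codon 5: UUG Leu / UUG Leu — identical.
Codon 6: UUA Leu / UCA Ser — nonsynonymous.
Codon 7: UUG Leu / UUG Leu — identical.
Codon 8: GGC Gly / GUG Val — nonsynonymous.
Codon 9: CAU His / CCA Pro — nonsynonymous.
Nonsynonymous differences: 4.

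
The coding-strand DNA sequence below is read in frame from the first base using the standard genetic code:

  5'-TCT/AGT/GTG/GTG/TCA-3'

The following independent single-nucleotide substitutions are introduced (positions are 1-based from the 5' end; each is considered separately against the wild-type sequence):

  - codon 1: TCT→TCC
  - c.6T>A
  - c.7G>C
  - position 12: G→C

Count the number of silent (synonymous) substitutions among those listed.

2

Codon 1: TCT (Ser) → TCC (Ser) — synonymous.
Codon 2: AGT (Ser) → AGA (Arg) — missense.
Codon 3: GTG (Val) → CTG (Leu) — missense.
Codon 4: GTG (Val) → GTC (Val) — synonymous.
Synonymous: 2 of 4.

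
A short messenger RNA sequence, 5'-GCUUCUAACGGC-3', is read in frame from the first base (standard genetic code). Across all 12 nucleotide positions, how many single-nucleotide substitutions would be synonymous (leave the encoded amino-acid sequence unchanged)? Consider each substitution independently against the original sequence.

Codon 1 (GCU, Ala): 3 synonymous substitutions.
Codon 2 (UCU, Ser): 3 synonymous substitutions.
Codon 3 (AAC, Asn): 1 synonymous substitution.
Codon 4 (GGC, Gly): 3 synonymous substitutions.
Total: 3 + 3 + 1 + 3 = 10.

10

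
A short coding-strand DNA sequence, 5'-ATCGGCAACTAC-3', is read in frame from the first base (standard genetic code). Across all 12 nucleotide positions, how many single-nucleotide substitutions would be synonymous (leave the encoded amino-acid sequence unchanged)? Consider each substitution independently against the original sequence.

Codon 1 (ATC, Ile): 2 synonymous substitutions.
Codon 2 (GGC, Gly): 3 synonymous substitutions.
Codon 3 (AAC, Asn): 1 synonymous substitution.
Codon 4 (TAC, Tyr): 1 synonymous substitution.
Total: 2 + 3 + 1 + 1 = 7.

7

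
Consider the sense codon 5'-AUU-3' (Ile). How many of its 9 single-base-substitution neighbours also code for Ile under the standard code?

Position 1: none → 0 synonymous.
Position 2: none → 0 synonymous.
Position 3: AUC, AUA → 2 synonymous.
Total: 0 + 0 + 2 = 2.

2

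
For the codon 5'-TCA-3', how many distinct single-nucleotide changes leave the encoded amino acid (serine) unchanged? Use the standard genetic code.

Position 1: none → 0 synonymous.
Position 2: none → 0 synonymous.
Position 3: TCT, TCC, TCG → 3 synonymous.
Total: 0 + 0 + 3 = 3.

3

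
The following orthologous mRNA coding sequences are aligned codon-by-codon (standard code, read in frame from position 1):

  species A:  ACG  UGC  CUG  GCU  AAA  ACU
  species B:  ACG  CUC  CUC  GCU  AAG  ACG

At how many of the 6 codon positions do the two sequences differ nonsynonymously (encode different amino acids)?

Codon 1: ACG Thr / ACG Thr — identical.
Codon 2: UGC Cys / CUC Leu — nonsynonymous.
Codon 3: CUG Leu / CUC Leu — synonymous.
Codon 4: GCU Ala / GCU Ala — identical.
Codon 5: AAA Lys / AAG Lys — synonymous.
Codon 6: ACU Thr / ACG Thr — synonymous.
Nonsynonymous differences: 1.

1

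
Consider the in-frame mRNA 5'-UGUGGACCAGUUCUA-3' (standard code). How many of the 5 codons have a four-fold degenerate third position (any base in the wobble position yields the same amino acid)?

Codon 1 UGU (Cys): third position 2-fold.
Codon 2 GGA (Gly): third position 4-fold.
Codon 3 CCA (Pro): third position 4-fold.
Codon 4 GUU (Val): third position 4-fold.
Codon 5 CUA (Leu): third position 4-fold.
Four-fold degenerate third positions: 4.

4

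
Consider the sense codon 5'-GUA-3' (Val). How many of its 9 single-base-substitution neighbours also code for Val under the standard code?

3

Position 1: none → 0 synonymous.
Position 2: none → 0 synonymous.
Position 3: GUU, GUC, GUG → 3 synonymous.
Total: 0 + 0 + 3 = 3.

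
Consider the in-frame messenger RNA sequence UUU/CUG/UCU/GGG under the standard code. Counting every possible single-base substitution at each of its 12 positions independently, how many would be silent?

11

Codon 1 (UUU, Phe): 1 synonymous substitution.
Codon 2 (CUG, Leu): 4 synonymous substitutions.
Codon 3 (UCU, Ser): 3 synonymous substitutions.
Codon 4 (GGG, Gly): 3 synonymous substitutions.
Total: 1 + 4 + 3 + 3 = 11.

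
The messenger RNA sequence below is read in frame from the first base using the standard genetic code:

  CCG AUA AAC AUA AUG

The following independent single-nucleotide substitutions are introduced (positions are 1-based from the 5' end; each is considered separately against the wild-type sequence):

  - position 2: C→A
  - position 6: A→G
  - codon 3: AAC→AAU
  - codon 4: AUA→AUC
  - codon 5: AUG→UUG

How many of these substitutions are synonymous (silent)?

Codon 1: CCG (Pro) → CAG (Gln) — missense.
Codon 2: AUA (Ile) → AUG (Met) — missense.
Codon 3: AAC (Asn) → AAU (Asn) — synonymous.
Codon 4: AUA (Ile) → AUC (Ile) — synonymous.
Codon 5: AUG (Met) → UUG (Leu) — missense.
Synonymous: 2 of 5.

2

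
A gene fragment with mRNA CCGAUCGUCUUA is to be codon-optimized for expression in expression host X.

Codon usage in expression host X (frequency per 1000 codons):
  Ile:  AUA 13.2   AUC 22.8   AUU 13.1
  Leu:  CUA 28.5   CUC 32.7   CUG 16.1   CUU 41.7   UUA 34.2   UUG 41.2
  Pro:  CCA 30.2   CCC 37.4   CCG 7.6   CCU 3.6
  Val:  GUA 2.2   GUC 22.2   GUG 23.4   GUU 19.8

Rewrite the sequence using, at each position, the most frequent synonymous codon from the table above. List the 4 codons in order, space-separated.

CCC AUC GUG CUU

Codon 1 (Pro): best is CCC at 37.4.
Codon 2 (Ile): best is AUC at 22.8.
Codon 3 (Val): best is GUG at 23.4.
Codon 4 (Leu): best is CUU at 41.7.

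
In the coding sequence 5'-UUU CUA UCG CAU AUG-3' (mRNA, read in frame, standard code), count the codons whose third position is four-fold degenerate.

2

Codon 1 UUU (Phe): third position 2-fold.
Codon 2 CUA (Leu): third position 4-fold.
Codon 3 UCG (Ser): third position 4-fold.
Codon 4 CAU (His): third position 2-fold.
Codon 5 AUG (Met): third position 1-fold.
Four-fold degenerate third positions: 2.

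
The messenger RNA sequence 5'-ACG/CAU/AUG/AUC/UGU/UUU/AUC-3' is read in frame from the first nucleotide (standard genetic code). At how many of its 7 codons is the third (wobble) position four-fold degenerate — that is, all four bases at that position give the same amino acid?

Codon 1 ACG (Thr): third position 4-fold.
Codon 2 CAU (His): third position 2-fold.
Codon 3 AUG (Met): third position 1-fold.
Codon 4 AUC (Ile): third position 3-fold.
Codon 5 UGU (Cys): third position 2-fold.
Codon 6 UUU (Phe): third position 2-fold.
Codon 7 AUC (Ile): third position 3-fold.
Four-fold degenerate third positions: 1.

1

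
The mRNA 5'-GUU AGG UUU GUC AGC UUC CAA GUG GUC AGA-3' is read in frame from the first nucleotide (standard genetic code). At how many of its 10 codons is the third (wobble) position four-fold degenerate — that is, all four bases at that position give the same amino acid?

4

Codon 1 GUU (Val): third position 4-fold.
Codon 2 AGG (Arg): third position 2-fold.
Codon 3 UUU (Phe): third position 2-fold.
Codon 4 GUC (Val): third position 4-fold.
Codon 5 AGC (Ser): third position 2-fold.
Codon 6 UUC (Phe): third position 2-fold.
Codon 7 CAA (Gln): third position 2-fold.
Codon 8 GUG (Val): third position 4-fold.
Codon 9 GUC (Val): third position 4-fold.
Codon 10 AGA (Arg): third position 2-fold.
Four-fold degenerate third positions: 4.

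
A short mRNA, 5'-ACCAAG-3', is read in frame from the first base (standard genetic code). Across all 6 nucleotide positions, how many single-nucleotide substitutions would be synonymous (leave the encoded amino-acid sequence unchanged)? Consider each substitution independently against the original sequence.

4

Codon 1 (ACC, Thr): 3 synonymous substitutions.
Codon 2 (AAG, Lys): 1 synonymous substitution.
Total: 3 + 1 = 4.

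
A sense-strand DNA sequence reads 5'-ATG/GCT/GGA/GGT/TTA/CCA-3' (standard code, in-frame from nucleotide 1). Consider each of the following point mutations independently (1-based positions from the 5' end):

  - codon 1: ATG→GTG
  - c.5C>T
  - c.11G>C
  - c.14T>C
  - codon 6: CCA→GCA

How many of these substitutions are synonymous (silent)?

0

Codon 1: ATG (Met) → GTG (Val) — missense.
Codon 2: GCT (Ala) → GTT (Val) — missense.
Codon 4: GGT (Gly) → GCT (Ala) — missense.
Codon 5: TTA (Leu) → TCA (Ser) — missense.
Codon 6: CCA (Pro) → GCA (Ala) — missense.
Synonymous: 0 of 5.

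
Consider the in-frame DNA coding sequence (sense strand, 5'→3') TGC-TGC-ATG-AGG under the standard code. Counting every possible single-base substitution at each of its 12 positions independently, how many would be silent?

4

Codon 1 (TGC, Cys): 1 synonymous substitution.
Codon 2 (TGC, Cys): 1 synonymous substitution.
Codon 3 (ATG, Met): 0 synonymous substitutions.
Codon 4 (AGG, Arg): 2 synonymous substitutions.
Total: 1 + 1 + 0 + 2 = 4.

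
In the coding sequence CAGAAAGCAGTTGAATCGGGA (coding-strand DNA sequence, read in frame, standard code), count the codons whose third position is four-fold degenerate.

Codon 1 CAG (Gln): third position 2-fold.
Codon 2 AAA (Lys): third position 2-fold.
Codon 3 GCA (Ala): third position 4-fold.
Codon 4 GTT (Val): third position 4-fold.
Codon 5 GAA (Glu): third position 2-fold.
Codon 6 TCG (Ser): third position 4-fold.
Codon 7 GGA (Gly): third position 4-fold.
Four-fold degenerate third positions: 4.

4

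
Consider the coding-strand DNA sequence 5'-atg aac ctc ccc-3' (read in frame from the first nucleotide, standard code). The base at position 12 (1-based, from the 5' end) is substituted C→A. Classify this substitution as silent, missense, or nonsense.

Position 12 falls in codon 4: CCC → Pro.
After the substitution the codon is CCA → Pro.
Both encode Pro, so the change is synonymous.

silent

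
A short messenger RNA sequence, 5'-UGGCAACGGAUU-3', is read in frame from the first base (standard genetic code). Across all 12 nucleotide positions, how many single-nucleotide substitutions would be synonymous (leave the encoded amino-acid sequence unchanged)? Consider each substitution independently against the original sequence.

7

Codon 1 (UGG, Trp): 0 synonymous substitutions.
Codon 2 (CAA, Gln): 1 synonymous substitution.
Codon 3 (CGG, Arg): 4 synonymous substitutions.
Codon 4 (AUU, Ile): 2 synonymous substitutions.
Total: 0 + 1 + 4 + 2 = 7.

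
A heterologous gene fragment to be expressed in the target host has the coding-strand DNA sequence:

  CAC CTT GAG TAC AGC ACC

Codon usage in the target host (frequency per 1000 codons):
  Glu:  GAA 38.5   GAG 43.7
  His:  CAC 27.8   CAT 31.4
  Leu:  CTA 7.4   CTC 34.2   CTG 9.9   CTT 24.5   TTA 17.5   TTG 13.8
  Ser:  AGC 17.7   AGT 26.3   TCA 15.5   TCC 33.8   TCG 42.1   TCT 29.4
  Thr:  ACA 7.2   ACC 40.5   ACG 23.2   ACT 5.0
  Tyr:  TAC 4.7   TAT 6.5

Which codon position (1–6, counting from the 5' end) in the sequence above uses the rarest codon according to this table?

Codon 1 CAC (His): 27.8 per 1000.
Codon 2 CTT (Leu): 24.5 per 1000.
Codon 3 GAG (Glu): 43.7 per 1000.
Codon 4 TAC (Tyr): 4.7 per 1000.
Codon 5 AGC (Ser): 17.7 per 1000.
Codon 6 ACC (Thr): 40.5 per 1000.
Lowest frequency is 4.7 at codon 4.

4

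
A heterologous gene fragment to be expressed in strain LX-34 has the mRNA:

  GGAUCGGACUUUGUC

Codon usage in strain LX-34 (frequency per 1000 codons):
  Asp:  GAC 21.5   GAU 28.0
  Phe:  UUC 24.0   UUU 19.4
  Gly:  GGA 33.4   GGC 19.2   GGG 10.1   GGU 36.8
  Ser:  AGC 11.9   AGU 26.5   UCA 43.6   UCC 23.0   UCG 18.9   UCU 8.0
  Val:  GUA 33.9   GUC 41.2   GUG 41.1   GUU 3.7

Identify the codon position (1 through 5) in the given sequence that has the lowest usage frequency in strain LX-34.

Codon 1 GGA (Gly): 33.4 per 1000.
Codon 2 UCG (Ser): 18.9 per 1000.
Codon 3 GAC (Asp): 21.5 per 1000.
Codon 4 UUU (Phe): 19.4 per 1000.
Codon 5 GUC (Val): 41.2 per 1000.
Lowest frequency is 18.9 at codon 2.

2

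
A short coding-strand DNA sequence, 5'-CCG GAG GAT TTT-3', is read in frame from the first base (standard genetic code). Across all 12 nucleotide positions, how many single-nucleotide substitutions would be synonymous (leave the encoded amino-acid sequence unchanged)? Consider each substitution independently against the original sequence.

6

Codon 1 (CCG, Pro): 3 synonymous substitutions.
Codon 2 (GAG, Glu): 1 synonymous substitution.
Codon 3 (GAT, Asp): 1 synonymous substitution.
Codon 4 (TTT, Phe): 1 synonymous substitution.
Total: 3 + 1 + 1 + 1 = 6.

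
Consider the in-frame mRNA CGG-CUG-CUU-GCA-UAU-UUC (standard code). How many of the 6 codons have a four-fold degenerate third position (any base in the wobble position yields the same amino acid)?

Codon 1 CGG (Arg): third position 4-fold.
Codon 2 CUG (Leu): third position 4-fold.
Codon 3 CUU (Leu): third position 4-fold.
Codon 4 GCA (Ala): third position 4-fold.
Codon 5 UAU (Tyr): third position 2-fold.
Codon 6 UUC (Phe): third position 2-fold.
Four-fold degenerate third positions: 4.

4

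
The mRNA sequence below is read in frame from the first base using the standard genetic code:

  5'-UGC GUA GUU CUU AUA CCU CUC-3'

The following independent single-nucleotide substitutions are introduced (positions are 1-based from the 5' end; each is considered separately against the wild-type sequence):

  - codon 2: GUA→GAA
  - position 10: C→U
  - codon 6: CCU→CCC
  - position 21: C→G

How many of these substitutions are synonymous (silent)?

2

Codon 2: GUA (Val) → GAA (Glu) — missense.
Codon 4: CUU (Leu) → UUU (Phe) — missense.
Codon 6: CCU (Pro) → CCC (Pro) — synonymous.
Codon 7: CUC (Leu) → CUG (Leu) — synonymous.
Synonymous: 2 of 4.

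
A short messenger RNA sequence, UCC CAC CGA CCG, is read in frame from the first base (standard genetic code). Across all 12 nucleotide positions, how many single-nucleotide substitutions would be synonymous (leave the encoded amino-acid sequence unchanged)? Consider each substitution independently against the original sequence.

11

Codon 1 (UCC, Ser): 3 synonymous substitutions.
Codon 2 (CAC, His): 1 synonymous substitution.
Codon 3 (CGA, Arg): 4 synonymous substitutions.
Codon 4 (CCG, Pro): 3 synonymous substitutions.
Total: 3 + 1 + 4 + 3 = 11.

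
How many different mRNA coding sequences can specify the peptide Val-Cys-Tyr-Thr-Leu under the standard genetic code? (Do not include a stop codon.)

384

Val: 4 codons.
Cys: 2 codons.
Tyr: 2 codons.
Thr: 4 codons.
Leu: 6 codons.
4 × 2 × 2 × 4 × 6 = 384.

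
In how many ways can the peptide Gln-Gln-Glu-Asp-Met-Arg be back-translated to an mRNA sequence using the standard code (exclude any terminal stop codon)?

96

Gln: 2 codons.
Gln: 2 codons.
Glu: 2 codons.
Asp: 2 codons.
Met: 1 codon.
Arg: 6 codons.
2 × 2 × 2 × 2 × 1 × 6 = 96.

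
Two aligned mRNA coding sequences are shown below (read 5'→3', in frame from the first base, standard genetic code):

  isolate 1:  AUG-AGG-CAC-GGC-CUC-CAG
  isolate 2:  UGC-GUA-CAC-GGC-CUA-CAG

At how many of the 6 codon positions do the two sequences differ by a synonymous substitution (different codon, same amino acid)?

Codon 1: AUG Met / UGC Cys — nonsynonymous.
Codon 2: AGG Arg / GUA Val — nonsynonymous.
Codon 3: CAC His / CAC His — identical.
Codon 4: GGC Gly / GGC Gly — identical.
Codon 5: CUC Leu / CUA Leu — synonymous.
Codon 6: CAG Gln / CAG Gln — identical.
Synonymous differences: 1.

1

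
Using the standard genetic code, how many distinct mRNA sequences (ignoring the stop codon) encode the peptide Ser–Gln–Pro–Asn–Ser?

Ser: 6 codons.
Gln: 2 codons.
Pro: 4 codons.
Asn: 2 codons.
Ser: 6 codons.
6 × 2 × 4 × 2 × 6 = 576.

576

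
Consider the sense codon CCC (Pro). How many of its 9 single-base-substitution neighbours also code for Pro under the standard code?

3

Position 1: none → 0 synonymous.
Position 2: none → 0 synonymous.
Position 3: CCT, CCA, CCG → 3 synonymous.
Total: 0 + 0 + 3 = 3.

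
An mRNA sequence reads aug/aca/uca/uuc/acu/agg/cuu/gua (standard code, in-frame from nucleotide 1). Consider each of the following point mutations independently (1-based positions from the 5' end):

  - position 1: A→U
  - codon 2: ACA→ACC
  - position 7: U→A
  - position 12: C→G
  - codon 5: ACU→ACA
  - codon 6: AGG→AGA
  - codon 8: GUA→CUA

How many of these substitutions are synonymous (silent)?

3

Codon 1: AUG (Met) → UUG (Leu) — missense.
Codon 2: ACA (Thr) → ACC (Thr) — synonymous.
Codon 3: UCA (Ser) → ACA (Thr) — missense.
Codon 4: UUC (Phe) → UUG (Leu) — missense.
Codon 5: ACU (Thr) → ACA (Thr) — synonymous.
Codon 6: AGG (Arg) → AGA (Arg) — synonymous.
Codon 8: GUA (Val) → CUA (Leu) — missense.
Synonymous: 3 of 7.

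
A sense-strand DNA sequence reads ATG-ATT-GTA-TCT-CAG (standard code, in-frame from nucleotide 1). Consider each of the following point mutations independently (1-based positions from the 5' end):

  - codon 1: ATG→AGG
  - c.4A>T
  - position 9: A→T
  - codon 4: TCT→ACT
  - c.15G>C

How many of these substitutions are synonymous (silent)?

1

Codon 1: ATG (Met) → AGG (Arg) — missense.
Codon 2: ATT (Ile) → TTT (Phe) — missense.
Codon 3: GTA (Val) → GTT (Val) — synonymous.
Codon 4: TCT (Ser) → ACT (Thr) — missense.
Codon 5: CAG (Gln) → CAC (His) — missense.
Synonymous: 1 of 5.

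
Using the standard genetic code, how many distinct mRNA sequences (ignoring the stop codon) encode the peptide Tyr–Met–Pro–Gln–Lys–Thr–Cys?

Tyr: 2 codons.
Met: 1 codon.
Pro: 4 codons.
Gln: 2 codons.
Lys: 2 codons.
Thr: 4 codons.
Cys: 2 codons.
2 × 1 × 4 × 2 × 2 × 4 × 2 = 256.

256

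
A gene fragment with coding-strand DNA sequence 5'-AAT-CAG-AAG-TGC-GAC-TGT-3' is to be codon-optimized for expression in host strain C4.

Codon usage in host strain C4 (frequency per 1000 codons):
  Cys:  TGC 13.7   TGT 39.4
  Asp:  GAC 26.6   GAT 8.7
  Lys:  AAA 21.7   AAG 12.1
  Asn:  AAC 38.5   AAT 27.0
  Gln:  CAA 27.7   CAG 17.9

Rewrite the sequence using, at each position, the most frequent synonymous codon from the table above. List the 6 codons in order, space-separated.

Codon 1 (Asn): best is AAC at 38.5.
Codon 2 (Gln): best is CAA at 27.7.
Codon 3 (Lys): best is AAA at 21.7.
Codon 4 (Cys): best is TGT at 39.4.
Codon 5 (Asp): best is GAC at 26.6.
Codon 6 (Cys): best is TGT at 39.4.

AAC CAA AAA TGT GAC TGT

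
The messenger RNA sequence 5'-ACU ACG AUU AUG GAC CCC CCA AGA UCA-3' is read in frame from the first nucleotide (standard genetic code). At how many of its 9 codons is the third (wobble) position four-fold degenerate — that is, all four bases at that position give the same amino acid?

Codon 1 ACU (Thr): third position 4-fold.
Codon 2 ACG (Thr): third position 4-fold.
Codon 3 AUU (Ile): third position 3-fold.
Codon 4 AUG (Met): third position 1-fold.
Codon 5 GAC (Asp): third position 2-fold.
Codon 6 CCC (Pro): third position 4-fold.
Codon 7 CCA (Pro): third position 4-fold.
Codon 8 AGA (Arg): third position 2-fold.
Codon 9 UCA (Ser): third position 4-fold.
Four-fold degenerate third positions: 5.

5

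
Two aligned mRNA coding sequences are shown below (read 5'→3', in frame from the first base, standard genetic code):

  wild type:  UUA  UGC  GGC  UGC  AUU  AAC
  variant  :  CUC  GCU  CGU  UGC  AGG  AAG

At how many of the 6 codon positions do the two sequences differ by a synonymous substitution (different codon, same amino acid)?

Codon 1: UUA Leu / CUC Leu — synonymous.
Codon 2: UGC Cys / GCU Ala — nonsynonymous.
Codon 3: GGC Gly / CGU Arg — nonsynonymous.
Codon 4: UGC Cys / UGC Cys — identical.
Codon 5: AUU Ile / AGG Arg — nonsynonymous.
Codon 6: AAC Asn / AAG Lys — nonsynonymous.
Synonymous differences: 1.

1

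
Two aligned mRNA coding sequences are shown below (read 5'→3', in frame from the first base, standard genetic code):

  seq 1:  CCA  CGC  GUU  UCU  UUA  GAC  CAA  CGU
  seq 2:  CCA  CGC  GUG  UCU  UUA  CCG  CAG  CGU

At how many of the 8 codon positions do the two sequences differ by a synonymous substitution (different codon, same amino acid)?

Codon 1: CCA Pro / CCA Pro — identical.
Codon 2: CGC Arg / CGC Arg — identical.
Codon 3: GUU Val / GUG Val — synonymous.
Codon 4: UCU Ser / UCU Ser — identical.
Codon 5: UUA Leu / UUA Leu — identical.
Codon 6: GAC Asp / CCG Pro — nonsynonymous.
Codon 7: CAA Gln / CAG Gln — synonymous.
Codon 8: CGU Arg / CGU Arg — identical.
Synonymous differences: 2.

2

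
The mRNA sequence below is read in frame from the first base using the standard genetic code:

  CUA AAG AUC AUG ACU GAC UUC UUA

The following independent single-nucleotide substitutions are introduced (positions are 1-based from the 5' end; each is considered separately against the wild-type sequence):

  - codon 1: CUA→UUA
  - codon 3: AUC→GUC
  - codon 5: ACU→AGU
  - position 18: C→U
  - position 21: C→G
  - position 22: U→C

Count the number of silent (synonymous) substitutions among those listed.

3

Codon 1: CUA (Leu) → UUA (Leu) — synonymous.
Codon 3: AUC (Ile) → GUC (Val) — missense.
Codon 5: ACU (Thr) → AGU (Ser) — missense.
Codon 6: GAC (Asp) → GAU (Asp) — synonymous.
Codon 7: UUC (Phe) → UUG (Leu) — missense.
Codon 8: UUA (Leu) → CUA (Leu) — synonymous.
Synonymous: 3 of 6.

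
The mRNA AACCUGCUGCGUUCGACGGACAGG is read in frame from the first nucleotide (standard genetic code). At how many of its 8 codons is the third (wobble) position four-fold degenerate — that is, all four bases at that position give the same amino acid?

Codon 1 AAC (Asn): third position 2-fold.
Codon 2 CUG (Leu): third position 4-fold.
Codon 3 CUG (Leu): third position 4-fold.
Codon 4 CGU (Arg): third position 4-fold.
Codon 5 UCG (Ser): third position 4-fold.
Codon 6 ACG (Thr): third position 4-fold.
Codon 7 GAC (Asp): third position 2-fold.
Codon 8 AGG (Arg): third position 2-fold.
Four-fold degenerate third positions: 5.

5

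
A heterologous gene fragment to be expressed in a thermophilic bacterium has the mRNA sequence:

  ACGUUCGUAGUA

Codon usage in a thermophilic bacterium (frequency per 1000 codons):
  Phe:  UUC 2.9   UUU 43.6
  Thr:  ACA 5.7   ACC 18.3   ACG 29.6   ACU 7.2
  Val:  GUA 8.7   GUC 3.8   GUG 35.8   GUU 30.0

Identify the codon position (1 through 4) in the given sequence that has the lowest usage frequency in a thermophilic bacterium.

Codon 1 ACG (Thr): 29.6 per 1000.
Codon 2 UUC (Phe): 2.9 per 1000.
Codon 3 GUA (Val): 8.7 per 1000.
Codon 4 GUA (Val): 8.7 per 1000.
Lowest frequency is 2.9 at codon 2.

2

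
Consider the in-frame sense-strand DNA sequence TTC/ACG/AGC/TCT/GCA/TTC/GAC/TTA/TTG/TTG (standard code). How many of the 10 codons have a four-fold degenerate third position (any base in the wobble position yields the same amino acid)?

Codon 1 TTC (Phe): third position 2-fold.
Codon 2 ACG (Thr): third position 4-fold.
Codon 3 AGC (Ser): third position 2-fold.
Codon 4 TCT (Ser): third position 4-fold.
Codon 5 GCA (Ala): third position 4-fold.
Codon 6 TTC (Phe): third position 2-fold.
Codon 7 GAC (Asp): third position 2-fold.
Codon 8 TTA (Leu): third position 2-fold.
Codon 9 TTG (Leu): third position 2-fold.
Codon 10 TTG (Leu): third position 2-fold.
Four-fold degenerate third positions: 3.

3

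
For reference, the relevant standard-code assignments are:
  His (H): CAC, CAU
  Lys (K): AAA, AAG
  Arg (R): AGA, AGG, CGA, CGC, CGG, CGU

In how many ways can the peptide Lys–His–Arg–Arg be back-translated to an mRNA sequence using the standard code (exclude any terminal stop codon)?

144

Lys: 2 codons.
His: 2 codons.
Arg: 6 codons.
Arg: 6 codons.
2 × 2 × 6 × 6 = 144.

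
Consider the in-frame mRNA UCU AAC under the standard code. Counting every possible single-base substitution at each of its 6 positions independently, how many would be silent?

4

Codon 1 (UCU, Ser): 3 synonymous substitutions.
Codon 2 (AAC, Asn): 1 synonymous substitution.
Total: 3 + 1 = 4.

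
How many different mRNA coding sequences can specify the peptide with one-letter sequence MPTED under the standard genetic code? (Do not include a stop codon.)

Met: 1 codon.
Pro: 4 codons.
Thr: 4 codons.
Glu: 2 codons.
Asp: 2 codons.
1 × 4 × 4 × 2 × 2 = 64.

64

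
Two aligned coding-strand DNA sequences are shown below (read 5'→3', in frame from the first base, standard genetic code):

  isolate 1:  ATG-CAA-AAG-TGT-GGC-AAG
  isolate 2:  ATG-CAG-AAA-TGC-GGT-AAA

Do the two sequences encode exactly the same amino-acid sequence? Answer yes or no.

yes

Codon 1: ATG Met / ATG Met — identical.
Codon 2: CAA Gln / CAG Gln — synonymous.
Codon 3: AAG Lys / AAA Lys — synonymous.
Codon 4: TGT Cys / TGC Cys — synonymous.
Codon 5: GGC Gly / GGT Gly — synonymous.
Codon 6: AAG Lys / AAA Lys — synonymous.
Nonsynonymous differences: 0 → same protein.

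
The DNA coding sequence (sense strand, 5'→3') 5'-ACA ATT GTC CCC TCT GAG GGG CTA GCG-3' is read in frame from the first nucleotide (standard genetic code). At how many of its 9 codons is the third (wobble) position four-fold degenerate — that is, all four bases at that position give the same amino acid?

7

Codon 1 ACA (Thr): third position 4-fold.
Codon 2 ATT (Ile): third position 3-fold.
Codon 3 GTC (Val): third position 4-fold.
Codon 4 CCC (Pro): third position 4-fold.
Codon 5 TCT (Ser): third position 4-fold.
Codon 6 GAG (Glu): third position 2-fold.
Codon 7 GGG (Gly): third position 4-fold.
Codon 8 CTA (Leu): third position 4-fold.
Codon 9 GCG (Ala): third position 4-fold.
Four-fold degenerate third positions: 7.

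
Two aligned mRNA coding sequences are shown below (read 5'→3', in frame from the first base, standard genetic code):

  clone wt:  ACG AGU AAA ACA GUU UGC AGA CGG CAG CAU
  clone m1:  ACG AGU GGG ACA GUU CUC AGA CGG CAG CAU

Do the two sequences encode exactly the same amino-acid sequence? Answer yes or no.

no

Codon 1: ACG Thr / ACG Thr — identical.
Codon 2: AGU Ser / AGU Ser — identical.
Codon 3: AAA Lys / GGG Gly — nonsynonymous.
Codon 4: ACA Thr / ACA Thr — identical.
Codon 5: GUU Val / GUU Val — identical.
Codon 6: UGC Cys / CUC Leu — nonsynonymous.
Codon 7: AGA Arg / AGA Arg — identical.
Codon 8: CGG Arg / CGG Arg — identical.
Codon 9: CAG Gln / CAG Gln — identical.
Codon 10: CAU His / CAU His — identical.
Nonsynonymous differences: 2 → different protein.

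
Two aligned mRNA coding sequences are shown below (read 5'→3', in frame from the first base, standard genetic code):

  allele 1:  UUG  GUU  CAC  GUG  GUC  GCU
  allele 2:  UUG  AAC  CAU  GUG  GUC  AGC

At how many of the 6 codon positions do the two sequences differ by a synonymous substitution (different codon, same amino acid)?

Codon 1: UUG Leu / UUG Leu — identical.
Codon 2: GUU Val / AAC Asn — nonsynonymous.
Codon 3: CAC His / CAU His — synonymous.
Codon 4: GUG Val / GUG Val — identical.
Codon 5: GUC Val / GUC Val — identical.
Codon 6: GCU Ala / AGC Ser — nonsynonymous.
Synonymous differences: 1.

1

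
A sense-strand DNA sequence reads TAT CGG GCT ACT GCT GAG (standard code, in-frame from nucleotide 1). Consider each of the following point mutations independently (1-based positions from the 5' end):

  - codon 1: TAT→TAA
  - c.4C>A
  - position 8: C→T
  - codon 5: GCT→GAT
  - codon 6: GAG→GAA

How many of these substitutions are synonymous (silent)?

2

Codon 1: TAT (Tyr) → TAA (Stop) — nonsense.
Codon 2: CGG (Arg) → AGG (Arg) — synonymous.
Codon 3: GCT (Ala) → GTT (Val) — missense.
Codon 5: GCT (Ala) → GAT (Asp) — missense.
Codon 6: GAG (Glu) → GAA (Glu) — synonymous.
Synonymous: 2 of 5.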